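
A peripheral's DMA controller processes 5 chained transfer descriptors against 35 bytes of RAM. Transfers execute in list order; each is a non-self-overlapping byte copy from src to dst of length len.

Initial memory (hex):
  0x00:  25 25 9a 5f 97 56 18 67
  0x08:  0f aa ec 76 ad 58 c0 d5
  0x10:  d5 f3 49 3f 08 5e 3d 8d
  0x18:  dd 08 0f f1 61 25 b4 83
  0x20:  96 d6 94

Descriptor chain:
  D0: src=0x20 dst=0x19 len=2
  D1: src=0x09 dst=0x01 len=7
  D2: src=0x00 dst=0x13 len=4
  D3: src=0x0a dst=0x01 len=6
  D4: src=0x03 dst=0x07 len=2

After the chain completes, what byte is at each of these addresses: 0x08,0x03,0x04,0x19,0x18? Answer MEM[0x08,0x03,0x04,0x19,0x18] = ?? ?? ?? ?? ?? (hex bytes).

#0 dst[0x19+2] := {0x96,0xd6}
#1 dst[0x01+7] := {0xaa,0xec,0x76,0xad,0x58,0xc0,0xd5}
#2 dst[0x13+4] := {0x25,0xaa,0xec,0x76}
#3 dst[0x01+6] := {0xec,0x76,0xad,0x58,0xc0,0xd5}
#4 dst[0x07+2] := {0xad,0x58}
query mem[0x08]=0x58, mem[0x03]=0xad, mem[0x04]=0x58, mem[0x19]=0x96, mem[0x18]=0xdd

MEM[0x08,0x03,0x04,0x19,0x18] = 58 ad 58 96 dd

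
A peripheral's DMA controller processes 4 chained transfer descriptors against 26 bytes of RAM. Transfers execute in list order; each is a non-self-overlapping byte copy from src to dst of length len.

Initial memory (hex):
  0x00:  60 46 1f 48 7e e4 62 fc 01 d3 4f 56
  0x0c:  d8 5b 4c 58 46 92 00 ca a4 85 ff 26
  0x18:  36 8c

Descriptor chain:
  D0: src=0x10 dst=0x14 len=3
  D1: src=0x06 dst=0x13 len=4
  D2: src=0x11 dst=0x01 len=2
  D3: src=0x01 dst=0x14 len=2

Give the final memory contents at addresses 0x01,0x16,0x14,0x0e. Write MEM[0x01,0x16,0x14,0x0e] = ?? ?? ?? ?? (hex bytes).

#0 dst[0x14+3] := {0x46,0x92,0x00}
#1 dst[0x13+4] := {0x62,0xfc,0x01,0xd3}
#2 dst[0x01+2] := {0x92,0x00}
#3 dst[0x14+2] := {0x92,0x00}
query mem[0x01]=0x92, mem[0x16]=0xd3, mem[0x14]=0x92, mem[0x0e]=0x4c

MEM[0x01,0x16,0x14,0x0e] = 92 d3 92 4c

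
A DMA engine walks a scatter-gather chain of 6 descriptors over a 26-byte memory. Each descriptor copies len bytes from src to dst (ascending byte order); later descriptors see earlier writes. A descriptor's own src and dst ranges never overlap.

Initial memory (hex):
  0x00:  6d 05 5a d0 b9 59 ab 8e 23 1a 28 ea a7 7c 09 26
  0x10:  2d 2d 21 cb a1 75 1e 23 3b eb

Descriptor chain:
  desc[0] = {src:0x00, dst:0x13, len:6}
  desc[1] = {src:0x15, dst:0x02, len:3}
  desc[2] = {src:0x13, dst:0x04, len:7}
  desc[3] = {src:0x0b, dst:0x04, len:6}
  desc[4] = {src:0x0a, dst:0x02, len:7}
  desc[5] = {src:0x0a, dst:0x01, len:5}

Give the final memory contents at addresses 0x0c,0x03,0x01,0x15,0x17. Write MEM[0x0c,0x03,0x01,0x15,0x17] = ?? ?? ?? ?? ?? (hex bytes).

MEM[0x0c,0x03,0x01,0x15,0x17] = a7 a7 eb 5a b9

[0] 0x00->0x13 len=6 : 6d 05 5a d0 b9 59
[1] 0x15->0x02 len=3 : 5a d0 b9
[2] 0x13->0x04 len=7 : 6d 05 5a d0 b9 59 eb
[3] 0x0b->0x04 len=6 : ea a7 7c 09 26 2d
[4] 0x0a->0x02 len=7 : eb ea a7 7c 09 26 2d
[5] 0x0a->0x01 len=5 : eb ea a7 7c 09
query mem[0x0c]=0xa7, mem[0x03]=0xa7, mem[0x01]=0xeb, mem[0x15]=0x5a, mem[0x17]=0xb9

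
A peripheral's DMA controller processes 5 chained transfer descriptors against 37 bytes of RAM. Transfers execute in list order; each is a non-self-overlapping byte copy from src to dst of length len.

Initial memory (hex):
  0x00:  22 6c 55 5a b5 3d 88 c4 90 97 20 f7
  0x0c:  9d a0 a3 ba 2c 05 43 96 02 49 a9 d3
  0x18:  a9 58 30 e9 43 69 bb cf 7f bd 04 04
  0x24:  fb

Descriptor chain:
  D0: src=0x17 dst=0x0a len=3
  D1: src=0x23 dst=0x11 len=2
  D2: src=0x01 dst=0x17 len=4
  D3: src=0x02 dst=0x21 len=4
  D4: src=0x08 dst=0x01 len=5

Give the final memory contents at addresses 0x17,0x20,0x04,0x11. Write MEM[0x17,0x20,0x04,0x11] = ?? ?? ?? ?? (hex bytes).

#0 dst[0x0a+3] := {0xd3,0xa9,0x58}
#1 dst[0x11+2] := {0x04,0xfb}
#2 dst[0x17+4] := {0x6c,0x55,0x5a,0xb5}
#3 dst[0x21+4] := {0x55,0x5a,0xb5,0x3d}
#4 dst[0x01+5] := {0x90,0x97,0xd3,0xa9,0x58}
query mem[0x17]=0x6c, mem[0x20]=0x7f, mem[0x04]=0xa9, mem[0x11]=0x04

MEM[0x17,0x20,0x04,0x11] = 6c 7f a9 04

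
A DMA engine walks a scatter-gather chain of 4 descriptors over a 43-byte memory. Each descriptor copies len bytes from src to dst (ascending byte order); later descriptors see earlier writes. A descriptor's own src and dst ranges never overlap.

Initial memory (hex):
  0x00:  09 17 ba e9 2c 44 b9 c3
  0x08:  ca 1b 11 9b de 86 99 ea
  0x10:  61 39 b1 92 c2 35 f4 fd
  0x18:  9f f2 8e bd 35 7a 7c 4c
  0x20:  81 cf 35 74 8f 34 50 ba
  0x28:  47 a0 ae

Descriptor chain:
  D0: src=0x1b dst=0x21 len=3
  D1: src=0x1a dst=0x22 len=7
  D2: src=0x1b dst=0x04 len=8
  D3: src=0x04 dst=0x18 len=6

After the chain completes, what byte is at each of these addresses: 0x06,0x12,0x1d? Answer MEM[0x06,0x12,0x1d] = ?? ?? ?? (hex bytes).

MEM[0x06,0x12,0x1d] = 7a b1 81

[0] 0x1b->0x21 len=3 : bd 35 7a
[1] 0x1a->0x22 len=7 : 8e bd 35 7a 7c 4c 81
[2] 0x1b->0x04 len=8 : bd 35 7a 7c 4c 81 bd 8e
[3] 0x04->0x18 len=6 : bd 35 7a 7c 4c 81
query mem[0x06]=0x7a, mem[0x12]=0xb1, mem[0x1d]=0x81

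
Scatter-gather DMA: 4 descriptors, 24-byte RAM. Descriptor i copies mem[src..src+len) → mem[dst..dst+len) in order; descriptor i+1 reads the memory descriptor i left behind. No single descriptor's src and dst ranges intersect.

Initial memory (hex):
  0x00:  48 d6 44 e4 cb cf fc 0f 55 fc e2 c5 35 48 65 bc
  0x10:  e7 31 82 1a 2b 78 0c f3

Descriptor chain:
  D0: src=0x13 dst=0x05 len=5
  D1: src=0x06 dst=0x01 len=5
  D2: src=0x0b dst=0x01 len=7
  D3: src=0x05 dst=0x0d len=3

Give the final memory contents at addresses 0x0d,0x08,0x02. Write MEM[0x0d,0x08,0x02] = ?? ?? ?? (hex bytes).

MEM[0x0d,0x08,0x02] = bc 0c 35

#0 dst[0x05+5] := {0x1a,0x2b,0x78,0x0c,0xf3}
#1 dst[0x01+5] := {0x2b,0x78,0x0c,0xf3,0xe2}
#2 dst[0x01+7] := {0xc5,0x35,0x48,0x65,0xbc,0xe7,0x31}
#3 dst[0x0d+3] := {0xbc,0xe7,0x31}
query mem[0x0d]=0xbc, mem[0x08]=0x0c, mem[0x02]=0x35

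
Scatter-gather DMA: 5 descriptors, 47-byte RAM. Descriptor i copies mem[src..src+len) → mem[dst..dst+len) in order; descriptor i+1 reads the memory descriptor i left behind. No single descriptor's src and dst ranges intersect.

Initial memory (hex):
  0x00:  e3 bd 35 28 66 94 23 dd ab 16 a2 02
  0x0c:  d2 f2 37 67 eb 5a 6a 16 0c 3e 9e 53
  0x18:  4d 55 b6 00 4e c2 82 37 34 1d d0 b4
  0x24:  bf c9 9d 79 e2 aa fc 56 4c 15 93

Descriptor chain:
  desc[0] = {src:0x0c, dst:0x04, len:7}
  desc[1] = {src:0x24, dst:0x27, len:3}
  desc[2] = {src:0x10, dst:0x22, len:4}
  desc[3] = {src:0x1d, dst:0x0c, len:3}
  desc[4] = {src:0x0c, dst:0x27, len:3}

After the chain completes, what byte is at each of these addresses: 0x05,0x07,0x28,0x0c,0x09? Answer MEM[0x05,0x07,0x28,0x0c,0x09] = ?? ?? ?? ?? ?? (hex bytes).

MEM[0x05,0x07,0x28,0x0c,0x09] = f2 67 82 c2 5a

#0 dst[0x04+7] := {0xd2,0xf2,0x37,0x67,0xeb,0x5a,0x6a}
#1 dst[0x27+3] := {0xbf,0xc9,0x9d}
#2 dst[0x22+4] := {0xeb,0x5a,0x6a,0x16}
#3 dst[0x0c+3] := {0xc2,0x82,0x37}
#4 dst[0x27+3] := {0xc2,0x82,0x37}
query mem[0x05]=0xf2, mem[0x07]=0x67, mem[0x28]=0x82, mem[0x0c]=0xc2, mem[0x09]=0x5a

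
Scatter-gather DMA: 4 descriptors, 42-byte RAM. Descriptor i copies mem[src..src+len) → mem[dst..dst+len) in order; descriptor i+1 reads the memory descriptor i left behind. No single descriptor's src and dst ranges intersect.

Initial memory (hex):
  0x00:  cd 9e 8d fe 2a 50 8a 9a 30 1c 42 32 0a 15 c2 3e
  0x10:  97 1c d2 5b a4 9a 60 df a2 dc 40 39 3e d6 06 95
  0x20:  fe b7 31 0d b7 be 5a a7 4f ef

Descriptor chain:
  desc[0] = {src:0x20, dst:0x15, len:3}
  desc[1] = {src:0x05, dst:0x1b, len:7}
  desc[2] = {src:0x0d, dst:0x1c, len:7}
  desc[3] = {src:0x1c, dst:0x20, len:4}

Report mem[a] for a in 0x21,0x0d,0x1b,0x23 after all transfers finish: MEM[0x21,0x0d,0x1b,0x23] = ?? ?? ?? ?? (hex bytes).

MEM[0x21,0x0d,0x1b,0x23] = c2 15 50 97

#0 dst[0x15+3] := {0xfe,0xb7,0x31}
#1 dst[0x1b+7] := {0x50,0x8a,0x9a,0x30,0x1c,0x42,0x32}
#2 dst[0x1c+7] := {0x15,0xc2,0x3e,0x97,0x1c,0xd2,0x5b}
#3 dst[0x20+4] := {0x15,0xc2,0x3e,0x97}
query mem[0x21]=0xc2, mem[0x0d]=0x15, mem[0x1b]=0x50, mem[0x23]=0x97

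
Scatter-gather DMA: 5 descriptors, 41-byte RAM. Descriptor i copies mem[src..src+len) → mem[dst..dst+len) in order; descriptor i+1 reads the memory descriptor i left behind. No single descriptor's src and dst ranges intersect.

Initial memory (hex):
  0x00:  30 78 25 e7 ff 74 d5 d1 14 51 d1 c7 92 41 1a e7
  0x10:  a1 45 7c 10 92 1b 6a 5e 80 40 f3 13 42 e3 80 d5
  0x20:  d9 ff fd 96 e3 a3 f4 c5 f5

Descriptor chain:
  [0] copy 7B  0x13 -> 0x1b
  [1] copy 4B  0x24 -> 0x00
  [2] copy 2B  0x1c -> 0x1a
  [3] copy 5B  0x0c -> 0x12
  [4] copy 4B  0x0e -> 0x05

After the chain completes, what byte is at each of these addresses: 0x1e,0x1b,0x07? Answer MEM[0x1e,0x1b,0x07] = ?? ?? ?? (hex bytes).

MEM[0x1e,0x1b,0x07] = 6a 1b a1

D0: mem[0x1b..0x21] <- [10 92 1b 6a 5e 80 40]
D1: mem[0x00..0x03] <- [e3 a3 f4 c5]
D2: mem[0x1a..0x1b] <- [92 1b]
D3: mem[0x12..0x16] <- [92 41 1a e7 a1]
D4: mem[0x05..0x08] <- [1a e7 a1 45]
query mem[0x1e]=0x6a, mem[0x1b]=0x1b, mem[0x07]=0xa1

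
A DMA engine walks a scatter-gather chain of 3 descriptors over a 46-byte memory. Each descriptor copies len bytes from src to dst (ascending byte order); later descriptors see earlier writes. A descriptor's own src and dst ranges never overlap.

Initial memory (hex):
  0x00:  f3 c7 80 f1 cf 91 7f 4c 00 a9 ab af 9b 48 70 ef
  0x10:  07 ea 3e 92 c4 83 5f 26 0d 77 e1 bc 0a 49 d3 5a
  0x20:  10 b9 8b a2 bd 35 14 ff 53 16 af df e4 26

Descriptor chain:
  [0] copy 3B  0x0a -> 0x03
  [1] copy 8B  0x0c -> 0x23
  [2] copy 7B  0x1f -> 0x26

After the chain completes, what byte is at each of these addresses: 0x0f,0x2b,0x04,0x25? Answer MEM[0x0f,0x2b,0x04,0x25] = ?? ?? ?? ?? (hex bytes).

MEM[0x0f,0x2b,0x04,0x25] = ef 48 af 70

D0: mem[0x03..0x05] <- [ab af 9b]
D1: mem[0x23..0x2a] <- [9b 48 70 ef 07 ea 3e 92]
D2: mem[0x26..0x2c] <- [5a 10 b9 8b 9b 48 70]
query mem[0x0f]=0xef, mem[0x2b]=0x48, mem[0x04]=0xaf, mem[0x25]=0x70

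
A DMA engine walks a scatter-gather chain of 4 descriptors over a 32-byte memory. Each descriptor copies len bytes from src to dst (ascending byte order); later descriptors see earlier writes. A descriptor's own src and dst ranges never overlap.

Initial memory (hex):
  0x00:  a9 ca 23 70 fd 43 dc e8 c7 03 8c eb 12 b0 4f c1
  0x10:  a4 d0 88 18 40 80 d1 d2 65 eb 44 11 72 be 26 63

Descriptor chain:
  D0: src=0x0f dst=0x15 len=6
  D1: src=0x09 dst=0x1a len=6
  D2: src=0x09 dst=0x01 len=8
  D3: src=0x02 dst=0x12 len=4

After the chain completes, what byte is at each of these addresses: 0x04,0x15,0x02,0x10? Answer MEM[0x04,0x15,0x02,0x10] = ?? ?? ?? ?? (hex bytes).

MEM[0x04,0x15,0x02,0x10] = 12 b0 8c a4

#0 dst[0x15+6] := {0xc1,0xa4,0xd0,0x88,0x18,0x40}
#1 dst[0x1a+6] := {0x03,0x8c,0xeb,0x12,0xb0,0x4f}
#2 dst[0x01+8] := {0x03,0x8c,0xeb,0x12,0xb0,0x4f,0xc1,0xa4}
#3 dst[0x12+4] := {0x8c,0xeb,0x12,0xb0}
query mem[0x04]=0x12, mem[0x15]=0xb0, mem[0x02]=0x8c, mem[0x10]=0xa4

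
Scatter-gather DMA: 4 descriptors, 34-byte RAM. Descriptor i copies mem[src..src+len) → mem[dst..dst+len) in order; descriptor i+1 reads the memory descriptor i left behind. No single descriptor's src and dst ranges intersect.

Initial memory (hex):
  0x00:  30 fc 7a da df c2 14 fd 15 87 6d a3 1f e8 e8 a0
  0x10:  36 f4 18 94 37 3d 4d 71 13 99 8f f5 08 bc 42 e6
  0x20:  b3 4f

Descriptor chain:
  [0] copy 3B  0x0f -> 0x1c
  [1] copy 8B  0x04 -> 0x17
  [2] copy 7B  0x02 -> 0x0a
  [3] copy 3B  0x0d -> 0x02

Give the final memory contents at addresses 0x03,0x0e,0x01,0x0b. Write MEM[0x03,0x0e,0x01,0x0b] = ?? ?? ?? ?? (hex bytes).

D0: mem[0x1c..0x1e] <- [a0 36 f4]
D1: mem[0x17..0x1e] <- [df c2 14 fd 15 87 6d a3]
D2: mem[0x0a..0x10] <- [7a da df c2 14 fd 15]
D3: mem[0x02..0x04] <- [c2 14 fd]
query mem[0x03]=0x14, mem[0x0e]=0x14, mem[0x01]=0xfc, mem[0x0b]=0xda

MEM[0x03,0x0e,0x01,0x0b] = 14 14 fc da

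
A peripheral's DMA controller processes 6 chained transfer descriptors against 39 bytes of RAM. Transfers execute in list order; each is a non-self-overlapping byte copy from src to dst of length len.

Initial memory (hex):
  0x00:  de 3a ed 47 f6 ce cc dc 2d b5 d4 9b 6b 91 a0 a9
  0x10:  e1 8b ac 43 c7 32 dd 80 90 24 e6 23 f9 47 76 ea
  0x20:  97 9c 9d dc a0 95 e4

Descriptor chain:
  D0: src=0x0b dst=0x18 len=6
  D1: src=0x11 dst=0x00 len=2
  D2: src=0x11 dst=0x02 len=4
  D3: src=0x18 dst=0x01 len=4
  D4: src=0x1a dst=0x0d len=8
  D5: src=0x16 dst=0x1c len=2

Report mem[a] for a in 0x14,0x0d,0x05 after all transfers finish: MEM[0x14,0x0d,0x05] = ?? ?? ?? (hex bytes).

MEM[0x14,0x0d,0x05] = 9c 91 c7

[0] 0x0b->0x18 len=6 : 9b 6b 91 a0 a9 e1
[1] 0x11->0x00 len=2 : 8b ac
[2] 0x11->0x02 len=4 : 8b ac 43 c7
[3] 0x18->0x01 len=4 : 9b 6b 91 a0
[4] 0x1a->0x0d len=8 : 91 a0 a9 e1 76 ea 97 9c
[5] 0x16->0x1c len=2 : dd 80
query mem[0x14]=0x9c, mem[0x0d]=0x91, mem[0x05]=0xc7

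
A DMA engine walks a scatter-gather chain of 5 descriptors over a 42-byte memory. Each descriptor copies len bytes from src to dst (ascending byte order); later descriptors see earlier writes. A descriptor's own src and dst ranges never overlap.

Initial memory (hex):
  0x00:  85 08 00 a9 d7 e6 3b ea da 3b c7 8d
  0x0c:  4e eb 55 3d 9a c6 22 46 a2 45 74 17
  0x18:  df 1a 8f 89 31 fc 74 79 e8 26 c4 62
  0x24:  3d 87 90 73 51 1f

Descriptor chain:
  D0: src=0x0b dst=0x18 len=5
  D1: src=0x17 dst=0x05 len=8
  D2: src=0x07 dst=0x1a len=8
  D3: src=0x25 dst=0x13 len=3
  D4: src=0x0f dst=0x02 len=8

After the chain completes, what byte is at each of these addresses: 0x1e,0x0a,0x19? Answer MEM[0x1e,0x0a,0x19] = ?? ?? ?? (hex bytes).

[0] 0x0b->0x18 len=5 : 8d 4e eb 55 3d
[1] 0x17->0x05 len=8 : 17 8d 4e eb 55 3d fc 74
[2] 0x07->0x1a len=8 : 4e eb 55 3d fc 74 eb 55
[3] 0x25->0x13 len=3 : 87 90 73
[4] 0x0f->0x02 len=8 : 3d 9a c6 22 87 90 73 74
query mem[0x1e]=0xfc, mem[0x0a]=0x3d, mem[0x19]=0x4e

MEM[0x1e,0x0a,0x19] = fc 3d 4e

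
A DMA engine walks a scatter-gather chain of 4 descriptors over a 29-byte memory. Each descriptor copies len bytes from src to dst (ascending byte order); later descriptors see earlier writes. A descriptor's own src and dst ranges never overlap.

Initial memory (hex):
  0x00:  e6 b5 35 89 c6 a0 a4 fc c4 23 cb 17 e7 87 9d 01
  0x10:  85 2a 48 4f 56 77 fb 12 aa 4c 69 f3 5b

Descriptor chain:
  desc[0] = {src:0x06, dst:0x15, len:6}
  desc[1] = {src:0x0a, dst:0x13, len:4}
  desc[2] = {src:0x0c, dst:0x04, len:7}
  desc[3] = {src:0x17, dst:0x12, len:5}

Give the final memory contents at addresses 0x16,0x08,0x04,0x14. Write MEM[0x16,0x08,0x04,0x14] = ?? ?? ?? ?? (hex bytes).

MEM[0x16,0x08,0x04,0x14] = f3 85 e7 cb

[0] 0x06->0x15 len=6 : a4 fc c4 23 cb 17
[1] 0x0a->0x13 len=4 : cb 17 e7 87
[2] 0x0c->0x04 len=7 : e7 87 9d 01 85 2a 48
[3] 0x17->0x12 len=5 : c4 23 cb 17 f3
query mem[0x16]=0xf3, mem[0x08]=0x85, mem[0x04]=0xe7, mem[0x14]=0xcb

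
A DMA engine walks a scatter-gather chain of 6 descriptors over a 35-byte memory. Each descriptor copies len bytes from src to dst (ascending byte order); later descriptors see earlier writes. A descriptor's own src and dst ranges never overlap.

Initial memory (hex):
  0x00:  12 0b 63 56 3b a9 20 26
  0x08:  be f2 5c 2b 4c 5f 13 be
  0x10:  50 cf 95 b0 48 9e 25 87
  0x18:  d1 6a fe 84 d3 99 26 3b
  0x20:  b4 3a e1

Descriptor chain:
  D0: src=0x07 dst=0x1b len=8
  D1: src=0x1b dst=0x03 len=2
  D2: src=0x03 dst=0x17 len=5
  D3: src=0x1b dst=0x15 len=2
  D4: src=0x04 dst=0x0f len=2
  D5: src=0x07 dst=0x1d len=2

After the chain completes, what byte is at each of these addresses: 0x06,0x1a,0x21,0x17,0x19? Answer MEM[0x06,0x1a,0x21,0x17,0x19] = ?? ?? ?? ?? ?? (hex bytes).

MEM[0x06,0x1a,0x21,0x17,0x19] = 20 20 5f 26 a9

[0] 0x07->0x1b len=8 : 26 be f2 5c 2b 4c 5f 13
[1] 0x1b->0x03 len=2 : 26 be
[2] 0x03->0x17 len=5 : 26 be a9 20 26
[3] 0x1b->0x15 len=2 : 26 be
[4] 0x04->0x0f len=2 : be a9
[5] 0x07->0x1d len=2 : 26 be
query mem[0x06]=0x20, mem[0x1a]=0x20, mem[0x21]=0x5f, mem[0x17]=0x26, mem[0x19]=0xa9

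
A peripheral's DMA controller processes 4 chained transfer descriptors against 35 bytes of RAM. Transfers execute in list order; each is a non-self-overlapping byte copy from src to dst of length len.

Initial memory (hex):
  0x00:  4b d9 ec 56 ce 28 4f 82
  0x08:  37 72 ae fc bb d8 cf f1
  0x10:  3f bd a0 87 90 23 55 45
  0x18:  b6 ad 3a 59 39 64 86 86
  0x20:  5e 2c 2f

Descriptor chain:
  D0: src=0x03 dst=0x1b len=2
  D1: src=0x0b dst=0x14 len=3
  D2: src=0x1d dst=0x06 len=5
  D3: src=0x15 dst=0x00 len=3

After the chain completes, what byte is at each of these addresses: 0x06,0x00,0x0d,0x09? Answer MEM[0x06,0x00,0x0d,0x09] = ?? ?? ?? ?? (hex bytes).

#0 dst[0x1b+2] := {0x56,0xce}
#1 dst[0x14+3] := {0xfc,0xbb,0xd8}
#2 dst[0x06+5] := {0x64,0x86,0x86,0x5e,0x2c}
#3 dst[0x00+3] := {0xbb,0xd8,0x45}
query mem[0x06]=0x64, mem[0x00]=0xbb, mem[0x0d]=0xd8, mem[0x09]=0x5e

MEM[0x06,0x00,0x0d,0x09] = 64 bb d8 5e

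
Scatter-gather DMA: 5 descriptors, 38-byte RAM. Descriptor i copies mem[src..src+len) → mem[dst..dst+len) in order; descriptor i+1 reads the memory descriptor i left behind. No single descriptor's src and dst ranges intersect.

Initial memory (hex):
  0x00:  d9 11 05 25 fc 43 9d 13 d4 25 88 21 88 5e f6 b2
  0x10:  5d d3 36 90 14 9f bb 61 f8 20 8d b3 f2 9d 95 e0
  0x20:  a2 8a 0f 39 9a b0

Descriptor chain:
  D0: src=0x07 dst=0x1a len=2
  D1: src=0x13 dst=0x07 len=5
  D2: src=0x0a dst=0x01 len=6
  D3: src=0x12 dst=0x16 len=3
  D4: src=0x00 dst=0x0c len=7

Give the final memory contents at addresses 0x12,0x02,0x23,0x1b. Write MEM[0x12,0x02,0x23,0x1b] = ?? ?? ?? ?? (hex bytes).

#0 dst[0x1a+2] := {0x13,0xd4}
#1 dst[0x07+5] := {0x90,0x14,0x9f,0xbb,0x61}
#2 dst[0x01+6] := {0xbb,0x61,0x88,0x5e,0xf6,0xb2}
#3 dst[0x16+3] := {0x36,0x90,0x14}
#4 dst[0x0c+7] := {0xd9,0xbb,0x61,0x88,0x5e,0xf6,0xb2}
query mem[0x12]=0xb2, mem[0x02]=0x61, mem[0x23]=0x39, mem[0x1b]=0xd4

MEM[0x12,0x02,0x23,0x1b] = b2 61 39 d4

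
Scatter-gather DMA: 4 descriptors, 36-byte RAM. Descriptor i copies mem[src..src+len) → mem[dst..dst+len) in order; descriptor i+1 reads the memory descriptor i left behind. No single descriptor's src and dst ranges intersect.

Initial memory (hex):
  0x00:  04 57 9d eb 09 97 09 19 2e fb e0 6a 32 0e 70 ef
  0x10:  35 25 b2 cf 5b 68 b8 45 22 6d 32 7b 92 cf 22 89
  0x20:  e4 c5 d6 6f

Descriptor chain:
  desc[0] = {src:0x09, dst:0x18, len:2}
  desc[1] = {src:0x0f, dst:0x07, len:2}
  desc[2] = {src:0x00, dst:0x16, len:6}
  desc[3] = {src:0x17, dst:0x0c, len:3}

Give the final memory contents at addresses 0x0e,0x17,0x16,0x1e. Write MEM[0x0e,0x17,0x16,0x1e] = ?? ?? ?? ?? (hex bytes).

  after D0: wrote 2B at 0x18 = fbe0
  after D1: wrote 2B at 0x07 = ef35
  after D2: wrote 6B at 0x16 = 04579deb0997
  after D3: wrote 3B at 0x0c = 579deb
query mem[0x0e]=0xeb, mem[0x17]=0x57, mem[0x16]=0x04, mem[0x1e]=0x22

MEM[0x0e,0x17,0x16,0x1e] = eb 57 04 22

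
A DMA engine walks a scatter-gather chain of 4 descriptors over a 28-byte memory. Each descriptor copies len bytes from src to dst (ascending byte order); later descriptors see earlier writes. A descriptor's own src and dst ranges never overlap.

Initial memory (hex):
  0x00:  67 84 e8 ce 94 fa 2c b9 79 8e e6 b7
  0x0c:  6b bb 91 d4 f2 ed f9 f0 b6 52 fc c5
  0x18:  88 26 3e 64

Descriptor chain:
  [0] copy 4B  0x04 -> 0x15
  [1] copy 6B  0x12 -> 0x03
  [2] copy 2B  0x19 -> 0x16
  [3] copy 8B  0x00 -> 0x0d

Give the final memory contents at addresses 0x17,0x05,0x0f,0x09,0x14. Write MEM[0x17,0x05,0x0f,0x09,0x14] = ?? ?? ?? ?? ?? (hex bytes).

MEM[0x17,0x05,0x0f,0x09,0x14] = 3e b6 e8 8e fa

  after D0: wrote 4B at 0x15 = 94fa2cb9
  after D1: wrote 6B at 0x03 = f9f0b694fa2c
  after D2: wrote 2B at 0x16 = 263e
  after D3: wrote 8B at 0x0d = 6784e8f9f0b694fa
query mem[0x17]=0x3e, mem[0x05]=0xb6, mem[0x0f]=0xe8, mem[0x09]=0x8e, mem[0x14]=0xfa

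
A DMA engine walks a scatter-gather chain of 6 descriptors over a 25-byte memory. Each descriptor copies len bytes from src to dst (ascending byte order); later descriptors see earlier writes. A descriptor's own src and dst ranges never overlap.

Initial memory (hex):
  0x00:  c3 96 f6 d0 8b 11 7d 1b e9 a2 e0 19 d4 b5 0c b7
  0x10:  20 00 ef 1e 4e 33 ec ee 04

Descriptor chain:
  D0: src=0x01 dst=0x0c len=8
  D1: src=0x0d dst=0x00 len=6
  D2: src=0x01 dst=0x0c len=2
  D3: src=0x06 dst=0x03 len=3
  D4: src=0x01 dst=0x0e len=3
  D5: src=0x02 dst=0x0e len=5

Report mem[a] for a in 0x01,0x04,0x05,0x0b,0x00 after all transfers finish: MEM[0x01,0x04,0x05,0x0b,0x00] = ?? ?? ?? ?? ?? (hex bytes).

MEM[0x01,0x04,0x05,0x0b,0x00] = d0 1b e9 19 f6

#0 dst[0x0c+8] := {0x96,0xf6,0xd0,0x8b,0x11,0x7d,0x1b,0xe9}
#1 dst[0x00+6] := {0xf6,0xd0,0x8b,0x11,0x7d,0x1b}
#2 dst[0x0c+2] := {0xd0,0x8b}
#3 dst[0x03+3] := {0x7d,0x1b,0xe9}
#4 dst[0x0e+3] := {0xd0,0x8b,0x7d}
#5 dst[0x0e+5] := {0x8b,0x7d,0x1b,0xe9,0x7d}
query mem[0x01]=0xd0, mem[0x04]=0x1b, mem[0x05]=0xe9, mem[0x0b]=0x19, mem[0x00]=0xf6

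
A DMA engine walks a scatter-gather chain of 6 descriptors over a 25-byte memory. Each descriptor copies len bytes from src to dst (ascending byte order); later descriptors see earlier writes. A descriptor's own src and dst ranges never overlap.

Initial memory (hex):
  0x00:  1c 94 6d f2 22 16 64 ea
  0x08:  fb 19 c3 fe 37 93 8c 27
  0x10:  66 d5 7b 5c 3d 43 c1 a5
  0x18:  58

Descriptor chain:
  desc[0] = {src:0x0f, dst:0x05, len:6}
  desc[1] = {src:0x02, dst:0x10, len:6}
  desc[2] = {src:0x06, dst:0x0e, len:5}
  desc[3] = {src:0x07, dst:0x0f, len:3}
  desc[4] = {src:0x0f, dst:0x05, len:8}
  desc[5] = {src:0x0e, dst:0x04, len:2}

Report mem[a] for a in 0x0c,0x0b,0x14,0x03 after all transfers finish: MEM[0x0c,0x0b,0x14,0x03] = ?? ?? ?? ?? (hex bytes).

MEM[0x0c,0x0b,0x14,0x03] = c1 d5 66 f2

[0] 0x0f->0x05 len=6 : 27 66 d5 7b 5c 3d
[1] 0x02->0x10 len=6 : 6d f2 22 27 66 d5
[2] 0x06->0x0e len=5 : 66 d5 7b 5c 3d
[3] 0x07->0x0f len=3 : d5 7b 5c
[4] 0x0f->0x05 len=8 : d5 7b 5c 3d 27 66 d5 c1
[5] 0x0e->0x04 len=2 : 66 d5
query mem[0x0c]=0xc1, mem[0x0b]=0xd5, mem[0x14]=0x66, mem[0x03]=0xf2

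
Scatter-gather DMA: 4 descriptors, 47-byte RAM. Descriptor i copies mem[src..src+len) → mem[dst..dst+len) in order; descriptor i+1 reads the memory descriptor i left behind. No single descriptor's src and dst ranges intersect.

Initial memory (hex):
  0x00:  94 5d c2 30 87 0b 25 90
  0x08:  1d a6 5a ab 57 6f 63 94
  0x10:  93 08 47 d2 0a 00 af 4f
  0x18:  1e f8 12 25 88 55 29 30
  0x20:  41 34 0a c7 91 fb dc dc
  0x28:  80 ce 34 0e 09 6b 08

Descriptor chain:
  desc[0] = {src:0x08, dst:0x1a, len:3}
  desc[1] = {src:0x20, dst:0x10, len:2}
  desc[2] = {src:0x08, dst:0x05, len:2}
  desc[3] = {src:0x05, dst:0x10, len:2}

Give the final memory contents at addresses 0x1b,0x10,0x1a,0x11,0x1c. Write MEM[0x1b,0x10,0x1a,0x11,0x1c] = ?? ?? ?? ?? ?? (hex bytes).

D0: mem[0x1a..0x1c] <- [1d a6 5a]
D1: mem[0x10..0x11] <- [41 34]
D2: mem[0x05..0x06] <- [1d a6]
D3: mem[0x10..0x11] <- [1d a6]
query mem[0x1b]=0xa6, mem[0x10]=0x1d, mem[0x1a]=0x1d, mem[0x11]=0xa6, mem[0x1c]=0x5a

MEM[0x1b,0x10,0x1a,0x11,0x1c] = a6 1d 1d a6 5a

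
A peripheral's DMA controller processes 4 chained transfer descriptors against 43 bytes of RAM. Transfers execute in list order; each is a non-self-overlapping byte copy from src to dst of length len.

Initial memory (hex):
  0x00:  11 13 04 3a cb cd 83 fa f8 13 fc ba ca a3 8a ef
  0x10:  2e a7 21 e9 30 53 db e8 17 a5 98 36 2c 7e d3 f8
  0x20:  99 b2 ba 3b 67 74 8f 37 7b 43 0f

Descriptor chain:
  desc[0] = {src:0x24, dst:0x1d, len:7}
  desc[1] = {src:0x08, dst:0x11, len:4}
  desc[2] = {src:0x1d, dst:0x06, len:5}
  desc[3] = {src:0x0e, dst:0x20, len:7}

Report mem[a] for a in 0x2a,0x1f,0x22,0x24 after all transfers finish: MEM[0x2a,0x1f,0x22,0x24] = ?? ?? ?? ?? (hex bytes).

  after D0: wrote 7B at 0x1d = 67748f377b430f
  after D1: wrote 4B at 0x11 = f813fcba
  after D2: wrote 5B at 0x06 = 67748f377b
  after D3: wrote 7B at 0x20 = 8aef2ef813fcba
query mem[0x2a]=0x0f, mem[0x1f]=0x8f, mem[0x22]=0x2e, mem[0x24]=0x13

MEM[0x2a,0x1f,0x22,0x24] = 0f 8f 2e 13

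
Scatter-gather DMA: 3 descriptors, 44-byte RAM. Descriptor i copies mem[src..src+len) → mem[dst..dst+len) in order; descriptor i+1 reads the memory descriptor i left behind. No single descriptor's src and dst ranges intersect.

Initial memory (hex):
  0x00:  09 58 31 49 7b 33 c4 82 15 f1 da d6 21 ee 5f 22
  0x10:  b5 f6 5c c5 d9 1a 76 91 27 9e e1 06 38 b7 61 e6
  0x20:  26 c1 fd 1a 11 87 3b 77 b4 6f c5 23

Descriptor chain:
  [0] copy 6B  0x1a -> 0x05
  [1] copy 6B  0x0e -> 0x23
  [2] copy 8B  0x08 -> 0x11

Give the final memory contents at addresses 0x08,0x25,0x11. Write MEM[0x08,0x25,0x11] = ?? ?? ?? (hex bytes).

#0 dst[0x05+6] := {0xe1,0x06,0x38,0xb7,0x61,0xe6}
#1 dst[0x23+6] := {0x5f,0x22,0xb5,0xf6,0x5c,0xc5}
#2 dst[0x11+8] := {0xb7,0x61,0xe6,0xd6,0x21,0xee,0x5f,0x22}
query mem[0x08]=0xb7, mem[0x25]=0xb5, mem[0x11]=0xb7

MEM[0x08,0x25,0x11] = b7 b5 b7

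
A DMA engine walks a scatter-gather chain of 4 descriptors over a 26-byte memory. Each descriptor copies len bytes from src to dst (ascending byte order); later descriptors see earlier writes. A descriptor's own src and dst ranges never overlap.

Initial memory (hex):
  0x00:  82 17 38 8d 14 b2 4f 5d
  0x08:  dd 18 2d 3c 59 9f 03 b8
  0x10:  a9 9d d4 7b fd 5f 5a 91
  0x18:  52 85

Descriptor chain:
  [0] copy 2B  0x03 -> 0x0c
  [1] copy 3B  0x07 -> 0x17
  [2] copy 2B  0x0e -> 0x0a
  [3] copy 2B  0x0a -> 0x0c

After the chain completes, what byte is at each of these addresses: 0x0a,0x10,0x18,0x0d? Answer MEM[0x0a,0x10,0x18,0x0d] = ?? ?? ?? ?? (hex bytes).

MEM[0x0a,0x10,0x18,0x0d] = 03 a9 dd b8

[0] 0x03->0x0c len=2 : 8d 14
[1] 0x07->0x17 len=3 : 5d dd 18
[2] 0x0e->0x0a len=2 : 03 b8
[3] 0x0a->0x0c len=2 : 03 b8
query mem[0x0a]=0x03, mem[0x10]=0xa9, mem[0x18]=0xdd, mem[0x0d]=0xb8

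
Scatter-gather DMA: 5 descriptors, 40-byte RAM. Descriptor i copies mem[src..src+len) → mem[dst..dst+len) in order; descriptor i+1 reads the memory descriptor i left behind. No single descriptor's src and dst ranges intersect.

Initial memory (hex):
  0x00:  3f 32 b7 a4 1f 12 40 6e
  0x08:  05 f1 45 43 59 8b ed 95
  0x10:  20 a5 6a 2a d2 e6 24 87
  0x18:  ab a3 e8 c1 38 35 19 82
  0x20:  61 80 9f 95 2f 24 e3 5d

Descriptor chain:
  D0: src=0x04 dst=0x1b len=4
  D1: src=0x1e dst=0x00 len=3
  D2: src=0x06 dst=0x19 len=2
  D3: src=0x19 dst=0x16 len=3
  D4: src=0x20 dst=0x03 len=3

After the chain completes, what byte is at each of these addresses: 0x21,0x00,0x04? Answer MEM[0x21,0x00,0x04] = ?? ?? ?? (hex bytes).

#0 dst[0x1b+4] := {0x1f,0x12,0x40,0x6e}
#1 dst[0x00+3] := {0x6e,0x82,0x61}
#2 dst[0x19+2] := {0x40,0x6e}
#3 dst[0x16+3] := {0x40,0x6e,0x1f}
#4 dst[0x03+3] := {0x61,0x80,0x9f}
query mem[0x21]=0x80, mem[0x00]=0x6e, mem[0x04]=0x80

MEM[0x21,0x00,0x04] = 80 6e 80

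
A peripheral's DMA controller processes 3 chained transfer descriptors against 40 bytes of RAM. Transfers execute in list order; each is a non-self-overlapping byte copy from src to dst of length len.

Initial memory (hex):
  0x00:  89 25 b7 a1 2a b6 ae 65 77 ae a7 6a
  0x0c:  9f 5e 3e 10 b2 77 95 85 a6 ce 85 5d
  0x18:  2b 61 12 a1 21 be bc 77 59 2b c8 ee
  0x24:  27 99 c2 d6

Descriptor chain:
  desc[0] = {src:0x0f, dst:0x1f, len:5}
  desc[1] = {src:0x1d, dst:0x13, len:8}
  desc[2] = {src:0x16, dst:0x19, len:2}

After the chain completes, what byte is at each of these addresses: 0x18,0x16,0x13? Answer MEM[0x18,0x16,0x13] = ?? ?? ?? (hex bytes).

D0: mem[0x1f..0x23] <- [10 b2 77 95 85]
D1: mem[0x13..0x1a] <- [be bc 10 b2 77 95 85 27]
D2: mem[0x19..0x1a] <- [b2 77]
query mem[0x18]=0x95, mem[0x16]=0xb2, mem[0x13]=0xbe

MEM[0x18,0x16,0x13] = 95 b2 be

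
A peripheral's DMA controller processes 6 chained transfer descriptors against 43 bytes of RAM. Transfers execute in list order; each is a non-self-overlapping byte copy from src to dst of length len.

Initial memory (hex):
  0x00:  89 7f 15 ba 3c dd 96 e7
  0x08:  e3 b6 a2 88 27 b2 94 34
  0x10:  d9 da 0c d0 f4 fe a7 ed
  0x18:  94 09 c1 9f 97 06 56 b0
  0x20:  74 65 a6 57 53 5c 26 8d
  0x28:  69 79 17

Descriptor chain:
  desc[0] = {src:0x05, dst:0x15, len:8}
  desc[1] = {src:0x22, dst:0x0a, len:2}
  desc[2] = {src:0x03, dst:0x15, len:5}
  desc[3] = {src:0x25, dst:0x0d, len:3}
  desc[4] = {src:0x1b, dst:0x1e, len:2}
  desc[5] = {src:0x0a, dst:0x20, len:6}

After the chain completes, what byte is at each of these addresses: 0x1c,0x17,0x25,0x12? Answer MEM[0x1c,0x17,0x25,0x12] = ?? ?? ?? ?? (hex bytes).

D0: mem[0x15..0x1c] <- [dd 96 e7 e3 b6 a2 88 27]
D1: mem[0x0a..0x0b] <- [a6 57]
D2: mem[0x15..0x19] <- [ba 3c dd 96 e7]
D3: mem[0x0d..0x0f] <- [5c 26 8d]
D4: mem[0x1e..0x1f] <- [88 27]
D5: mem[0x20..0x25] <- [a6 57 27 5c 26 8d]
query mem[0x1c]=0x27, mem[0x17]=0xdd, mem[0x25]=0x8d, mem[0x12]=0x0c

MEM[0x1c,0x17,0x25,0x12] = 27 dd 8d 0c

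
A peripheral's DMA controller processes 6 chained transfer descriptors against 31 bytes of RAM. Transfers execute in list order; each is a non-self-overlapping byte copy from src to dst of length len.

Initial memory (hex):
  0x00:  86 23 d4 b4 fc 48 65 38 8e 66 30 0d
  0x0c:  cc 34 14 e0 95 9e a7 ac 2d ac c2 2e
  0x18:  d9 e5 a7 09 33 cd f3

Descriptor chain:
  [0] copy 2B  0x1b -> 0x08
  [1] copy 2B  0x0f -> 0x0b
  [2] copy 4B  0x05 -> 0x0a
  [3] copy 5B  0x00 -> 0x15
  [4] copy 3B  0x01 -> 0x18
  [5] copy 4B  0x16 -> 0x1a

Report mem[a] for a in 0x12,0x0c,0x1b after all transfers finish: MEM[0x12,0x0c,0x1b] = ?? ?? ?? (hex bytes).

MEM[0x12,0x0c,0x1b] = a7 38 d4

  after D0: wrote 2B at 0x08 = 0933
  after D1: wrote 2B at 0x0b = e095
  after D2: wrote 4B at 0x0a = 48653809
  after D3: wrote 5B at 0x15 = 8623d4b4fc
  after D4: wrote 3B at 0x18 = 23d4b4
  after D5: wrote 4B at 0x1a = 23d423d4
query mem[0x12]=0xa7, mem[0x0c]=0x38, mem[0x1b]=0xd4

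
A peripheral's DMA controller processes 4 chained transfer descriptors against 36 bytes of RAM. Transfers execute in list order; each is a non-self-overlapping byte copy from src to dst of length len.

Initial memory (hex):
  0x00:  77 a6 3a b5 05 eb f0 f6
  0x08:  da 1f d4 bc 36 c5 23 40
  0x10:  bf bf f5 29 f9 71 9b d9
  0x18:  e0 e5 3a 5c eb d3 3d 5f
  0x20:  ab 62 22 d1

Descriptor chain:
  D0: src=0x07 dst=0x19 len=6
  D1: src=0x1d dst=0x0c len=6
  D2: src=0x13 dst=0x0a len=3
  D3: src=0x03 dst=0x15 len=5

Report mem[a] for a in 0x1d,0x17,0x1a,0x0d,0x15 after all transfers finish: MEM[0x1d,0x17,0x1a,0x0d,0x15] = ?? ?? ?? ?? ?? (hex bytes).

D0: mem[0x19..0x1e] <- [f6 da 1f d4 bc 36]
D1: mem[0x0c..0x11] <- [bc 36 5f ab 62 22]
D2: mem[0x0a..0x0c] <- [29 f9 71]
D3: mem[0x15..0x19] <- [b5 05 eb f0 f6]
query mem[0x1d]=0xbc, mem[0x17]=0xeb, mem[0x1a]=0xda, mem[0x0d]=0x36, mem[0x15]=0xb5

MEM[0x1d,0x17,0x1a,0x0d,0x15] = bc eb da 36 b5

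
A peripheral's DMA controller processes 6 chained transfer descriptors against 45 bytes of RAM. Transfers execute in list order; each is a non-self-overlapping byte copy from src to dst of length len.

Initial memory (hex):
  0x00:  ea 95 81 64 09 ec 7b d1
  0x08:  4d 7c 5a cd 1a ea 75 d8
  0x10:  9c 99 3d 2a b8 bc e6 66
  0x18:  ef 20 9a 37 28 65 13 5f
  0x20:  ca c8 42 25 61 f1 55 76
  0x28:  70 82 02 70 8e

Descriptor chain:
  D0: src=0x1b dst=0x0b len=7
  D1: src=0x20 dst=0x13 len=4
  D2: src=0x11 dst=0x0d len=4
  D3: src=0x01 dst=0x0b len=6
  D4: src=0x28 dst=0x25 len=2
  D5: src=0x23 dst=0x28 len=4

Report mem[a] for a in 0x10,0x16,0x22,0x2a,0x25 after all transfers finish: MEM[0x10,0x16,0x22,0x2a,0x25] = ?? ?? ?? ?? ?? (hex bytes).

MEM[0x10,0x16,0x22,0x2a,0x25] = 7b 25 42 70 70

#0 dst[0x0b+7] := {0x37,0x28,0x65,0x13,0x5f,0xca,0xc8}
#1 dst[0x13+4] := {0xca,0xc8,0x42,0x25}
#2 dst[0x0d+4] := {0xc8,0x3d,0xca,0xc8}
#3 dst[0x0b+6] := {0x95,0x81,0x64,0x09,0xec,0x7b}
#4 dst[0x25+2] := {0x70,0x82}
#5 dst[0x28+4] := {0x25,0x61,0x70,0x82}
query mem[0x10]=0x7b, mem[0x16]=0x25, mem[0x22]=0x42, mem[0x2a]=0x70, mem[0x25]=0x70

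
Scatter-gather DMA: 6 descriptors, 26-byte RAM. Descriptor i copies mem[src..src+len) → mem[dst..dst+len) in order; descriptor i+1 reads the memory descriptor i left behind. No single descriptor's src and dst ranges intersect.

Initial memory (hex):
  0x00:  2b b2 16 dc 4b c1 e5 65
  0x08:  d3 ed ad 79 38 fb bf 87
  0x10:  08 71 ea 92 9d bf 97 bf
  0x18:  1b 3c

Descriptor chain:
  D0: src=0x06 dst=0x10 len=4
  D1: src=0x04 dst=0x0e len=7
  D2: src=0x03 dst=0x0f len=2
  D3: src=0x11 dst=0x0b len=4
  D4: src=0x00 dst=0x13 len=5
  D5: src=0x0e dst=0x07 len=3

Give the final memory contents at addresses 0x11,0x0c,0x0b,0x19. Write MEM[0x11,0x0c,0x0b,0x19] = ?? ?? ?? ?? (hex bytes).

MEM[0x11,0x0c,0x0b,0x19] = 65 d3 65 3c

[0] 0x06->0x10 len=4 : e5 65 d3 ed
[1] 0x04->0x0e len=7 : 4b c1 e5 65 d3 ed ad
[2] 0x03->0x0f len=2 : dc 4b
[3] 0x11->0x0b len=4 : 65 d3 ed ad
[4] 0x00->0x13 len=5 : 2b b2 16 dc 4b
[5] 0x0e->0x07 len=3 : ad dc 4b
query mem[0x11]=0x65, mem[0x0c]=0xd3, mem[0x0b]=0x65, mem[0x19]=0x3c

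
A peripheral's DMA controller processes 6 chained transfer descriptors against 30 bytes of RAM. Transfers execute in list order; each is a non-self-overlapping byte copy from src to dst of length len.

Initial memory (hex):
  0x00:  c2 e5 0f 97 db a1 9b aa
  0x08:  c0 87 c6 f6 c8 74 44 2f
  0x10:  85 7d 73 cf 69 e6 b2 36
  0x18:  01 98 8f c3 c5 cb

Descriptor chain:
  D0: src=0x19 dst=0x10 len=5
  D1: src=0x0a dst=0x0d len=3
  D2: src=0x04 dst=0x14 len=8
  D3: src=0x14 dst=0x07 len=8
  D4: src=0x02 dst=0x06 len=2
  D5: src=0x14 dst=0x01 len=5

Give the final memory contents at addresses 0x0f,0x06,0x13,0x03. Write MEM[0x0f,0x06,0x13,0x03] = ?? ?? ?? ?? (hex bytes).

MEM[0x0f,0x06,0x13,0x03] = c8 0f c5 9b

[0] 0x19->0x10 len=5 : 98 8f c3 c5 cb
[1] 0x0a->0x0d len=3 : c6 f6 c8
[2] 0x04->0x14 len=8 : db a1 9b aa c0 87 c6 f6
[3] 0x14->0x07 len=8 : db a1 9b aa c0 87 c6 f6
[4] 0x02->0x06 len=2 : 0f 97
[5] 0x14->0x01 len=5 : db a1 9b aa c0
query mem[0x0f]=0xc8, mem[0x06]=0x0f, mem[0x13]=0xc5, mem[0x03]=0x9b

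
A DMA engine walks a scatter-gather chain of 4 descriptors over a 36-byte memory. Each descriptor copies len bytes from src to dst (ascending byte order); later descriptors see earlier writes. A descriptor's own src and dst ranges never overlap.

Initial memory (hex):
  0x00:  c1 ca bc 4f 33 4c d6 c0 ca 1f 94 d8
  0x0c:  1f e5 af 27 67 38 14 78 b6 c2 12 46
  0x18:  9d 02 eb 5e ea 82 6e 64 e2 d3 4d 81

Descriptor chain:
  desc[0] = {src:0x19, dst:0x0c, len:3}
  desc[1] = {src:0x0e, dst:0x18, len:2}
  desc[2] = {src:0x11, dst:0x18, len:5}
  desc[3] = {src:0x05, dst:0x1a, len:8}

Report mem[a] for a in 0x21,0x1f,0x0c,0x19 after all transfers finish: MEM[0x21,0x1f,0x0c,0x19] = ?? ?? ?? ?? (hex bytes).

MEM[0x21,0x1f,0x0c,0x19] = 02 94 02 14

  after D0: wrote 3B at 0x0c = 02eb5e
  after D1: wrote 2B at 0x18 = 5e27
  after D2: wrote 5B at 0x18 = 381478b6c2
  after D3: wrote 8B at 0x1a = 4cd6c0ca1f94d802
query mem[0x21]=0x02, mem[0x1f]=0x94, mem[0x0c]=0x02, mem[0x19]=0x14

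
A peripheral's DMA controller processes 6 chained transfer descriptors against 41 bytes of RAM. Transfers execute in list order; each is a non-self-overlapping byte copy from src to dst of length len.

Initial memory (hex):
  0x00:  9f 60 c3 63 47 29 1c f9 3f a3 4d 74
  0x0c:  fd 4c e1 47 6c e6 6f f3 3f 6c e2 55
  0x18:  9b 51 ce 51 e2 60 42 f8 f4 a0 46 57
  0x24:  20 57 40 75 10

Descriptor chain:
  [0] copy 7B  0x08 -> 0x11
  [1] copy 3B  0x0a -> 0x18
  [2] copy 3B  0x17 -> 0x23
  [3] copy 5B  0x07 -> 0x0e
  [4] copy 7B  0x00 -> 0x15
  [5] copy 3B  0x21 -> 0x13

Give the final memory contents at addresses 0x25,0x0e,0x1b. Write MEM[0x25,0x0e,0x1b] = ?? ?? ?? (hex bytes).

  after D0: wrote 7B at 0x11 = 3fa34d74fd4ce1
  after D1: wrote 3B at 0x18 = 4d74fd
  after D2: wrote 3B at 0x23 = e14d74
  after D3: wrote 5B at 0x0e = f93fa34d74
  after D4: wrote 7B at 0x15 = 9f60c36347291c
  after D5: wrote 3B at 0x13 = a046e1
query mem[0x25]=0x74, mem[0x0e]=0xf9, mem[0x1b]=0x1c

MEM[0x25,0x0e,0x1b] = 74 f9 1c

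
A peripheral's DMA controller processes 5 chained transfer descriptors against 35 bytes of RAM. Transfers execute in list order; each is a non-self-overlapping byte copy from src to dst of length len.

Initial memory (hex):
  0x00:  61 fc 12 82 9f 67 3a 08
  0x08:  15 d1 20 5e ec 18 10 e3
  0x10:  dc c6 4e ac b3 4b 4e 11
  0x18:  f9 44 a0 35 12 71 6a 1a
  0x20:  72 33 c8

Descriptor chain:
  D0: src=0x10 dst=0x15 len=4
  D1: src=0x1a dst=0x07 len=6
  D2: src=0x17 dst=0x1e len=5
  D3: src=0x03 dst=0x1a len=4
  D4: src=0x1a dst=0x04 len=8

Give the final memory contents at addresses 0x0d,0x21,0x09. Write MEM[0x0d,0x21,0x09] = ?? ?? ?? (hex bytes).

MEM[0x0d,0x21,0x09] = 18 a0 ac

  after D0: wrote 4B at 0x15 = dcc64eac
  after D1: wrote 6B at 0x07 = a03512716a1a
  after D2: wrote 5B at 0x1e = 4eac44a035
  after D3: wrote 4B at 0x1a = 829f673a
  after D4: wrote 8B at 0x04 = 829f673a4eac44a0
query mem[0x0d]=0x18, mem[0x21]=0xa0, mem[0x09]=0xac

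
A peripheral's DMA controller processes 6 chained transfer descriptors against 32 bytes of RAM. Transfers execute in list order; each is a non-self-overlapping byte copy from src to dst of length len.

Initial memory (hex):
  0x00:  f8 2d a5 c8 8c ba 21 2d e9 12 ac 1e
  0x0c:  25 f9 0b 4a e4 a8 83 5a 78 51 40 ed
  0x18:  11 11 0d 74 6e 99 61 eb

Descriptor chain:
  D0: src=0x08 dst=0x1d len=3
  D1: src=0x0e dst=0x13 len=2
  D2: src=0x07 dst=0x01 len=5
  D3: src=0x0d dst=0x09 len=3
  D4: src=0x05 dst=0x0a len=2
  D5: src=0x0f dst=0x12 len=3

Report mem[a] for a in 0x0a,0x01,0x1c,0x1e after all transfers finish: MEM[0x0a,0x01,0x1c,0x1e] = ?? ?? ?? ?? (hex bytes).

D0: mem[0x1d..0x1f] <- [e9 12 ac]
D1: mem[0x13..0x14] <- [0b 4a]
D2: mem[0x01..0x05] <- [2d e9 12 ac 1e]
D3: mem[0x09..0x0b] <- [f9 0b 4a]
D4: mem[0x0a..0x0b] <- [1e 21]
D5: mem[0x12..0x14] <- [4a e4 a8]
query mem[0x0a]=0x1e, mem[0x01]=0x2d, mem[0x1c]=0x6e, mem[0x1e]=0x12

MEM[0x0a,0x01,0x1c,0x1e] = 1e 2d 6e 12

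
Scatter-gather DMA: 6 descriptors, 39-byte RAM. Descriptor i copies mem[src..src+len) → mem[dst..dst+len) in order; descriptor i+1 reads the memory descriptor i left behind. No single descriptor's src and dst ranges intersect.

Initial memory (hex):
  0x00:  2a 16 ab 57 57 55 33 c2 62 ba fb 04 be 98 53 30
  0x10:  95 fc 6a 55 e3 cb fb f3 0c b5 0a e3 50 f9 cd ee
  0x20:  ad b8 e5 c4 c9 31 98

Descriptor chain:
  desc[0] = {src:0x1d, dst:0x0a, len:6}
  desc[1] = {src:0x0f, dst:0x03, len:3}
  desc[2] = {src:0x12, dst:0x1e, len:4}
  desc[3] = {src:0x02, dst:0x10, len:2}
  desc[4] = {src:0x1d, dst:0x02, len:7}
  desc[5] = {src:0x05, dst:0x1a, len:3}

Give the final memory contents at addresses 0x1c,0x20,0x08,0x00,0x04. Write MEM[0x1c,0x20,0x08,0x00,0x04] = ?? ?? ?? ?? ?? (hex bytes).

MEM[0x1c,0x20,0x08,0x00,0x04] = e5 e3 c4 2a 55

D0: mem[0x0a..0x0f] <- [f9 cd ee ad b8 e5]
D1: mem[0x03..0x05] <- [e5 95 fc]
D2: mem[0x1e..0x21] <- [6a 55 e3 cb]
D3: mem[0x10..0x11] <- [ab e5]
D4: mem[0x02..0x08] <- [f9 6a 55 e3 cb e5 c4]
D5: mem[0x1a..0x1c] <- [e3 cb e5]
query mem[0x1c]=0xe5, mem[0x20]=0xe3, mem[0x08]=0xc4, mem[0x00]=0x2a, mem[0x04]=0x55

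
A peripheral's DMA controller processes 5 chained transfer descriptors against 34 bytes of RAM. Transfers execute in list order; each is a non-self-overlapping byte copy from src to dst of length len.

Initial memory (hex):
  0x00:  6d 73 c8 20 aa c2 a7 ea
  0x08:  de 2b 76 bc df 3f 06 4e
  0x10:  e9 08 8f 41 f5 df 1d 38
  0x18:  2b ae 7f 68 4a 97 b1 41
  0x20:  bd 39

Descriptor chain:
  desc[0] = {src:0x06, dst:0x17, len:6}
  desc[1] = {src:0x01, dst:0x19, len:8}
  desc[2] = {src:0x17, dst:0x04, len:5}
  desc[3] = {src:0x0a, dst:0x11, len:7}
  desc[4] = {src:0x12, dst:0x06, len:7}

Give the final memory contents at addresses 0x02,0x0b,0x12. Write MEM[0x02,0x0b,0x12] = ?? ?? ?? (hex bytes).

MEM[0x02,0x0b,0x12] = c8 e9 bc

#0 dst[0x17+6] := {0xa7,0xea,0xde,0x2b,0x76,0xbc}
#1 dst[0x19+8] := {0x73,0xc8,0x20,0xaa,0xc2,0xa7,0xea,0xde}
#2 dst[0x04+5] := {0xa7,0xea,0x73,0xc8,0x20}
#3 dst[0x11+7] := {0x76,0xbc,0xdf,0x3f,0x06,0x4e,0xe9}
#4 dst[0x06+7] := {0xbc,0xdf,0x3f,0x06,0x4e,0xe9,0xea}
query mem[0x02]=0xc8, mem[0x0b]=0xe9, mem[0x12]=0xbc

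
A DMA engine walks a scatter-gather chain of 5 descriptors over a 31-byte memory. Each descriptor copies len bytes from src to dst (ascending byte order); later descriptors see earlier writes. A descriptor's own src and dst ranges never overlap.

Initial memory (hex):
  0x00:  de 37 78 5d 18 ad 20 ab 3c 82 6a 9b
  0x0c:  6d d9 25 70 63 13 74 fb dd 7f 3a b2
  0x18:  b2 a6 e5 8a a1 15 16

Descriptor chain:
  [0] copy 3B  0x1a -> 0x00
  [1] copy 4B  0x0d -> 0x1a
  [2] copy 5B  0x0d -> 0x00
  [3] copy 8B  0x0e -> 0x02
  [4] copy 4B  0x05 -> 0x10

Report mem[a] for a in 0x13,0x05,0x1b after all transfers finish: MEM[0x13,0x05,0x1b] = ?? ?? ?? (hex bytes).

D0: mem[0x00..0x02] <- [e5 8a a1]
D1: mem[0x1a..0x1d] <- [d9 25 70 63]
D2: mem[0x00..0x04] <- [d9 25 70 63 13]
D3: mem[0x02..0x09] <- [25 70 63 13 74 fb dd 7f]
D4: mem[0x10..0x13] <- [13 74 fb dd]
query mem[0x13]=0xdd, mem[0x05]=0x13, mem[0x1b]=0x25

MEM[0x13,0x05,0x1b] = dd 13 25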